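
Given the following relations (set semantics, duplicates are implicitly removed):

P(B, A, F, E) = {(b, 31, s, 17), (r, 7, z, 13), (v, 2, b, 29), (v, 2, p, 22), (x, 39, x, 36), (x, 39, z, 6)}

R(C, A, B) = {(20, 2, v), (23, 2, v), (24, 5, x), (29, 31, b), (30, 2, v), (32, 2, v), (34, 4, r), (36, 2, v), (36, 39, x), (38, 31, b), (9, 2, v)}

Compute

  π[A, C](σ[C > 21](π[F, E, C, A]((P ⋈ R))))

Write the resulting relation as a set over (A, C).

{(2, 23), (2, 30), (2, 32), (2, 36), (31, 29), (31, 38), (39, 36)}

Joining P and R on B, A yields {(b, 31, s, 17, 29), (b, 31, s, 17, 38), (v, 2, b, 29, 20), (v, 2, b, 29, 23), (v, 2, b, 29, 30), (v, 2, b, 29, 32), (v, 2, b, 29, 36), (v, 2, b, 29, 9), (v, 2, p, 22, 20), (v, 2, p, 22, 23), (v, 2, p, 22, 30), (v, 2, p, 22, 32), (v, 2, p, 22, 36), (v, 2, p, 22, 9), (x, 39, x, 36, 36), (x, 39, z, 6, 36)}.
Keep only column(s) F, E, C, A: {(b, 29, 20, 2), (b, 29, 23, 2), (b, 29, 30, 2), (b, 29, 32, 2), (b, 29, 36, 2), (b, 29, 9, 2), (p, 22, 20, 2), (p, 22, 23, 2), (p, 22, 30, 2), (p, 22, 32, 2), (p, 22, 36, 2), (p, 22, 9, 2), (s, 17, 29, 31), (s, 17, 38, 31), (x, 36, 36, 39), (z, 6, 36, 39)}
σ[C > 21]: keep tuples satisfying C > 21 → {(b, 29, 23, 2), (b, 29, 30, 2), (b, 29, 32, 2), (b, 29, 36, 2), (p, 22, 23, 2), (p, 22, 30, 2), (p, 22, 32, 2), (p, 22, 36, 2), (s, 17, 29, 31), (s, 17, 38, 31), (x, 36, 36, 39), (z, 6, 36, 39)}
Keep only column(s) A, C (5 duplicate(s) eliminated): {(2, 23), (2, 30), (2, 32), (2, 36), (31, 29), (31, 38), (39, 36)}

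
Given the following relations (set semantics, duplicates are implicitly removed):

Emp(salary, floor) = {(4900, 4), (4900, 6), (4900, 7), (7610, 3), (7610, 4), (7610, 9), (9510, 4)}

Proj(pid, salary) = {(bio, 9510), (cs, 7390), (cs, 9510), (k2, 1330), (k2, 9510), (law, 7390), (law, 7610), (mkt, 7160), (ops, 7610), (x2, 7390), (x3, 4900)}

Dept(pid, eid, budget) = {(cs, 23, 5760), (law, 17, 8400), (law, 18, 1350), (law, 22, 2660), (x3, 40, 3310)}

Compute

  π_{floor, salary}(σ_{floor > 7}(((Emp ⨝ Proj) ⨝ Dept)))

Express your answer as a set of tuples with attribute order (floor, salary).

Emp ⋈ Proj (natural join on salary): {(4900, 4, x3), (4900, 6, x3), (4900, 7, x3), (7610, 3, law), (7610, 3, ops), (7610, 4, law), (7610, 4, ops), (7610, 9, law), (7610, 9, ops), (9510, 4, bio), (9510, 4, cs), (9510, 4, k2)}
(Emp ⨝ Proj) ⋈ Dept (natural join on pid): {(4900, 4, x3, 40, 3310), (4900, 6, x3, 40, 3310), (4900, 7, x3, 40, 3310), (7610, 3, law, 17, 8400), (7610, 3, law, 18, 1350), (7610, 3, law, 22, 2660), (7610, 4, law, 17, 8400), (7610, 4, law, 18, 1350), (7610, 4, law, 22, 2660), (7610, 9, law, 17, 8400), (7610, 9, law, 18, 1350), (7610, 9, law, 22, 2660), (9510, 4, cs, 23, 5760)}
Selection floor > 7: {(7610, 9, law, 17, 8400), (7610, 9, law, 18, 1350), (7610, 9, law, 22, 2660)}
π[floor, salary]: project onto (floor, salary) (2 duplicate(s) eliminated) → {(9, 7610)}

{(9, 7610)}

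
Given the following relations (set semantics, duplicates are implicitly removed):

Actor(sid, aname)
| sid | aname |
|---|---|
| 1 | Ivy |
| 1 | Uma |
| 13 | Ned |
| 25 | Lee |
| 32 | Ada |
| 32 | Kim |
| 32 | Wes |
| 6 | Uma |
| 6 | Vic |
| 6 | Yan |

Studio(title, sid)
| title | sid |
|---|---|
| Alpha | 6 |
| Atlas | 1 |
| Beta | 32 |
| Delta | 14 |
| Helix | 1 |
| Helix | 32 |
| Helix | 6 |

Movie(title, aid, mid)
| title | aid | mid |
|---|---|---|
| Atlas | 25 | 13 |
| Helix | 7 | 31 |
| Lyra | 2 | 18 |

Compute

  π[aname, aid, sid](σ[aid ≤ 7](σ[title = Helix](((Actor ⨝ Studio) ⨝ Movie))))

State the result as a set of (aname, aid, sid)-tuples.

{(Ada, 7, 32), (Ivy, 7, 1), (Kim, 7, 32), (Uma, 7, 1), (Uma, 7, 6), (Vic, 7, 6), (Wes, 7, 32), (Yan, 7, 6)}

Joining Actor and Studio on sid yields {(1, Ivy, Atlas), (1, Ivy, Helix), (1, Uma, Atlas), (1, Uma, Helix), (32, Ada, Beta), (32, Ada, Helix), (32, Kim, Beta), (32, Kim, Helix), (32, Wes, Beta), (32, Wes, Helix), (6, Uma, Alpha), (6, Uma, Helix), (6, Vic, Alpha), (6, Vic, Helix), (6, Yan, Alpha), (6, Yan, Helix)}.
Joining (Actor ⨝ Studio) and Movie on title yields {(1, Ivy, Atlas, 25, 13), (1, Ivy, Helix, 7, 31), (1, Uma, Atlas, 25, 13), (1, Uma, Helix, 7, 31), (32, Ada, Helix, 7, 31), (32, Kim, Helix, 7, 31), (32, Wes, Helix, 7, 31), (6, Uma, Helix, 7, 31), (6, Vic, Helix, 7, 31), (6, Yan, Helix, 7, 31)}.
Filtering on title = Helix leaves {(1, Ivy, Helix, 7, 31), (1, Uma, Helix, 7, 31), (32, Ada, Helix, 7, 31), (32, Kim, Helix, 7, 31), (32, Wes, Helix, 7, 31), (6, Uma, Helix, 7, 31), (6, Vic, Helix, 7, 31), (6, Yan, Helix, 7, 31)}.
Filtering on aid ≤ 7 leaves {(1, Ivy, Helix, 7, 31), (1, Uma, Helix, 7, 31), (32, Ada, Helix, 7, 31), (32, Kim, Helix, 7, 31), (32, Wes, Helix, 7, 31), (6, Uma, Helix, 7, 31), (6, Vic, Helix, 7, 31), (6, Yan, Helix, 7, 31)}.
Projecting to aname, aid, sid: {(Ada, 7, 32), (Ivy, 7, 1), (Kim, 7, 32), (Uma, 7, 1), (Uma, 7, 6), (Vic, 7, 6), (Wes, 7, 32), (Yan, 7, 6)}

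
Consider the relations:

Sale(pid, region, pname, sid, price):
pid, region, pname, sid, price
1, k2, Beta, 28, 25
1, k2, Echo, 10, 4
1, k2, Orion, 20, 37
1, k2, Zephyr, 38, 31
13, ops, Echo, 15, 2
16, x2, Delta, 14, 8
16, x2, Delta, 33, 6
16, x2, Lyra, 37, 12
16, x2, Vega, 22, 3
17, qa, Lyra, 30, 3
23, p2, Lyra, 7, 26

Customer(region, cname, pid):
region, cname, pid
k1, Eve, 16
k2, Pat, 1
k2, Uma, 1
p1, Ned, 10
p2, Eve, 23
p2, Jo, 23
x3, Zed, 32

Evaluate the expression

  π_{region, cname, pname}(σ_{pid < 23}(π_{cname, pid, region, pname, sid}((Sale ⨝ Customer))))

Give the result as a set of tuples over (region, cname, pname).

{(k2, Pat, Beta), (k2, Pat, Echo), (k2, Pat, Orion), (k2, Pat, Zephyr), (k2, Uma, Beta), (k2, Uma, Echo), (k2, Uma, Orion), (k2, Uma, Zephyr)}

Sale ⋈ Customer (natural join on pid, region): {(1, k2, Beta, 28, 25, Pat), (1, k2, Beta, 28, 25, Uma), (1, k2, Echo, 10, 4, Pat), (1, k2, Echo, 10, 4, Uma), (1, k2, Orion, 20, 37, Pat), (1, k2, Orion, 20, 37, Uma), (1, k2, Zephyr, 38, 31, Pat), (1, k2, Zephyr, 38, 31, Uma), (23, p2, Lyra, 7, 26, Eve), (23, p2, Lyra, 7, 26, Jo)}
Keep only column(s) cname, pid, region, pname, sid: {(Eve, 23, p2, Lyra, 7), (Jo, 23, p2, Lyra, 7), (Pat, 1, k2, Beta, 28), (Pat, 1, k2, Echo, 10), (Pat, 1, k2, Orion, 20), (Pat, 1, k2, Zephyr, 38), (Uma, 1, k2, Beta, 28), (Uma, 1, k2, Echo, 10), (Uma, 1, k2, Orion, 20), (Uma, 1, k2, Zephyr, 38)}
Selection pid < 23: {(Pat, 1, k2, Beta, 28), (Pat, 1, k2, Echo, 10), (Pat, 1, k2, Orion, 20), (Pat, 1, k2, Zephyr, 38), (Uma, 1, k2, Beta, 28), (Uma, 1, k2, Echo, 10), (Uma, 1, k2, Orion, 20), (Uma, 1, k2, Zephyr, 38)}
Keep only column(s) region, cname, pname: {(k2, Pat, Beta), (k2, Pat, Echo), (k2, Pat, Orion), (k2, Pat, Zephyr), (k2, Uma, Beta), (k2, Uma, Echo), (k2, Uma, Orion), (k2, Uma, Zephyr)}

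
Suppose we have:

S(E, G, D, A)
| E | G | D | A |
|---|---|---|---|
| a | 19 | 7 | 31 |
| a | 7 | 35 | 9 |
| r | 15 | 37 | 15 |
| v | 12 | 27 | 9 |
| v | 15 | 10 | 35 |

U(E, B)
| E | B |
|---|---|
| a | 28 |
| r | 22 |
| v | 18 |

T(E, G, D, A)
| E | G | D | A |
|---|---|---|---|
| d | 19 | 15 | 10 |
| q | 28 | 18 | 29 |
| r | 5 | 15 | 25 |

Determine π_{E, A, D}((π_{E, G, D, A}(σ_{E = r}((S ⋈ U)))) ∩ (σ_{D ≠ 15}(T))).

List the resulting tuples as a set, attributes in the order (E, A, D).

Joining S and U on E yields {(a, 19, 7, 31, 28), (a, 7, 35, 9, 28), (r, 15, 37, 15, 22), (v, 12, 27, 9, 18), (v, 15, 10, 35, 18)}.
Filtering on E = r leaves {(r, 15, 37, 15, 22)}.
Projecting to E, G, D, A: {(r, 15, 37, 15)}
Filtering on D ≠ 15 leaves {(q, 28, 18, 29)}.
Set intersection of the two operands is {}.
Projecting to E, A, D: {}

{}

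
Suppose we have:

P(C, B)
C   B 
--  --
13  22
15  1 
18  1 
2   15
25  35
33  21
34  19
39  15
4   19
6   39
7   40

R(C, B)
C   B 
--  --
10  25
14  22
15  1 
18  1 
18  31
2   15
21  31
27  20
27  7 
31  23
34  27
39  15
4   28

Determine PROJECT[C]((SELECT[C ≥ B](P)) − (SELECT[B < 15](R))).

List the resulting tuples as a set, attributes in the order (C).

{33, 34, 39}

σ[C ≥ B]: keep tuples satisfying C ≥ B → {(15, 1), (18, 1), (33, 21), (34, 19), (39, 15)}
σ[B < 15]: keep tuples satisfying B < 15 → {(15, 1), (18, 1), (27, 7)}
Set difference of the two operands is {(33, 21), (34, 19), (39, 15)}.
π_{C} gives {33, 34, 39}.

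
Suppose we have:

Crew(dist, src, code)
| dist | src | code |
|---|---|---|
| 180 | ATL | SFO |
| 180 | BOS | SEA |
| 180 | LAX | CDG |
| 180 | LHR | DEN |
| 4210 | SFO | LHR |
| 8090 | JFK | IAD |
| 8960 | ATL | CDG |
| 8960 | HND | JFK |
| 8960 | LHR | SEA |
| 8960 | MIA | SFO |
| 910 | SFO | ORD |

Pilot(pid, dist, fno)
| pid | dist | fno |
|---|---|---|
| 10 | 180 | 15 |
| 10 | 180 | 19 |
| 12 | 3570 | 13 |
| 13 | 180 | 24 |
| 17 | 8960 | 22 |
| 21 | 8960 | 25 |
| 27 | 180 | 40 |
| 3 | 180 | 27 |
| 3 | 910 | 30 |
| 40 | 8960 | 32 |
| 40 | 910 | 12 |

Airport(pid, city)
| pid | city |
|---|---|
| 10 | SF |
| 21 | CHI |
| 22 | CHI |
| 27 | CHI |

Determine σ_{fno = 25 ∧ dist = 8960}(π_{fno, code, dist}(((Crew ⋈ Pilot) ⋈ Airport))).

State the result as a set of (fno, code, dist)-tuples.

{(25, CDG, 8960), (25, JFK, 8960), (25, SEA, 8960), (25, SFO, 8960)}

Joining Crew and Pilot on dist yields {(180, ATL, SFO, 10, 15), (180, ATL, SFO, 10, 19), (180, ATL, SFO, 13, 24), (180, ATL, SFO, 27, 40), (180, ATL, SFO, 3, 27), (180, BOS, SEA, 10, 15), (180, BOS, SEA, 10, 19), (180, BOS, SEA, 13, 24), (180, BOS, SEA, 27, 40), (180, BOS, SEA, 3, 27), (180, LAX, CDG, 10, 15), (180, LAX, CDG, 10, 19), (180, LAX, CDG, 13, 24), (180, LAX, CDG, 27, 40), (180, LAX, CDG, 3, 27), (180, LHR, DEN, 10, 15), (180, LHR, DEN, 10, 19), (180, LHR, DEN, 13, 24), (180, LHR, DEN, 27, 40), (180, LHR, DEN, 3, 27), (8960, ATL, CDG, 17, 22), (8960, ATL, CDG, 21, 25), (8960, ATL, CDG, 40, 32), (8960, HND, JFK, 17, 22), (8960, HND, JFK, 21, 25), (8960, HND, JFK, 40, 32), (8960, LHR, SEA, 17, 22), (8960, LHR, SEA, 21, 25), (8960, LHR, SEA, 40, 32), (8960, MIA, SFO, 17, 22), (8960, MIA, SFO, 21, 25), (8960, MIA, SFO, 40, 32), (910, SFO, ORD, 3, 30), (910, SFO, ORD, 40, 12)}.
Joining (Crew ⋈ Pilot) and Airport on pid yields {(180, ATL, SFO, 10, 15, SF), (180, ATL, SFO, 10, 19, SF), (180, ATL, SFO, 27, 40, CHI), (180, BOS, SEA, 10, 15, SF), (180, BOS, SEA, 10, 19, SF), (180, BOS, SEA, 27, 40, CHI), (180, LAX, CDG, 10, 15, SF), (180, LAX, CDG, 10, 19, SF), (180, LAX, CDG, 27, 40, CHI), (180, LHR, DEN, 10, 15, SF), (180, LHR, DEN, 10, 19, SF), (180, LHR, DEN, 27, 40, CHI), (8960, ATL, CDG, 21, 25, CHI), (8960, HND, JFK, 21, 25, CHI), (8960, LHR, SEA, 21, 25, CHI), (8960, MIA, SFO, 21, 25, CHI)}.
Keep only column(s) fno, code, dist: {(15, CDG, 180), (15, DEN, 180), (15, SEA, 180), (15, SFO, 180), (19, CDG, 180), (19, DEN, 180), (19, SEA, 180), (19, SFO, 180), (25, CDG, 8960), (25, JFK, 8960), (25, SEA, 8960), (25, SFO, 8960), (40, CDG, 180), (40, DEN, 180), (40, SEA, 180), (40, SFO, 180)}
σ[fno = 25 ∧ dist = 8960]: keep tuples satisfying fno = 25 ∧ dist = 8960 → {(25, CDG, 8960), (25, JFK, 8960), (25, SEA, 8960), (25, SFO, 8960)}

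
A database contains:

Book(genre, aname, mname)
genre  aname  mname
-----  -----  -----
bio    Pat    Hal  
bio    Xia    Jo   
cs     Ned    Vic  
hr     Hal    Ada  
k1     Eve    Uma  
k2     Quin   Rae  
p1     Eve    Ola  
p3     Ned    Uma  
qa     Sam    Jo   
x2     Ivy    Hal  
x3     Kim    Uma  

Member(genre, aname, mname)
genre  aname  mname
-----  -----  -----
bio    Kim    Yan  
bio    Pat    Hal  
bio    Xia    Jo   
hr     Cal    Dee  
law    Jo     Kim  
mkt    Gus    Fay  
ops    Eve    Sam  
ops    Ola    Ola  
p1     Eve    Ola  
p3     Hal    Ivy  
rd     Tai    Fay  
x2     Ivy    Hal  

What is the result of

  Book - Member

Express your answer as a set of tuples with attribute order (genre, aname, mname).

{(cs, Ned, Vic), (hr, Hal, Ada), (k1, Eve, Uma), (k2, Quin, Rae), (p3, Ned, Uma), (qa, Sam, Jo), (x3, Kim, Uma)}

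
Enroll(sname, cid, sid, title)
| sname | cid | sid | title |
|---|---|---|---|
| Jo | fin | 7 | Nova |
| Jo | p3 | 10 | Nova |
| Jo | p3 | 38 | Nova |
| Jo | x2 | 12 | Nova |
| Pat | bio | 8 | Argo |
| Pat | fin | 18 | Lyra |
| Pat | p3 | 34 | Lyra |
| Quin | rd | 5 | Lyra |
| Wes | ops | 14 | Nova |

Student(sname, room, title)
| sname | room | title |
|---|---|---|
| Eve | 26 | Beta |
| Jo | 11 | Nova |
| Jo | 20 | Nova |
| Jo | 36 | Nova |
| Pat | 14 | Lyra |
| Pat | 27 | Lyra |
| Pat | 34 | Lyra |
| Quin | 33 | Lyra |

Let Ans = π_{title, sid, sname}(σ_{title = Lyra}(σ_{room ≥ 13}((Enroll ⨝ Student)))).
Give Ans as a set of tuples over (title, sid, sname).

{(Lyra, 18, Pat), (Lyra, 34, Pat), (Lyra, 5, Quin)}

Natural join on sname, title: {(Jo, fin, 7, Nova, 11), (Jo, fin, 7, Nova, 20), (Jo, fin, 7, Nova, 36), (Jo, p3, 10, Nova, 11), (Jo, p3, 10, Nova, 20), (Jo, p3, 10, Nova, 36), (Jo, p3, 38, Nova, 11), (Jo, p3, 38, Nova, 20), (Jo, p3, 38, Nova, 36), (Jo, x2, 12, Nova, 11), (Jo, x2, 12, Nova, 20), (Jo, x2, 12, Nova, 36), (Pat, fin, 18, Lyra, 14), (Pat, fin, 18, Lyra, 27), (Pat, fin, 18, Lyra, 34), (Pat, p3, 34, Lyra, 14), (Pat, p3, 34, Lyra, 27), (Pat, p3, 34, Lyra, 34), (Quin, rd, 5, Lyra, 33)}
Selection room ≥ 13: {(Jo, fin, 7, Nova, 20), (Jo, fin, 7, Nova, 36), (Jo, p3, 10, Nova, 20), (Jo, p3, 10, Nova, 36), (Jo, p3, 38, Nova, 20), (Jo, p3, 38, Nova, 36), (Jo, x2, 12, Nova, 20), (Jo, x2, 12, Nova, 36), (Pat, fin, 18, Lyra, 14), (Pat, fin, 18, Lyra, 27), (Pat, fin, 18, Lyra, 34), (Pat, p3, 34, Lyra, 14), (Pat, p3, 34, Lyra, 27), (Pat, p3, 34, Lyra, 34), (Quin, rd, 5, Lyra, 33)}
Selection title = Lyra: {(Pat, fin, 18, Lyra, 14), (Pat, fin, 18, Lyra, 27), (Pat, fin, 18, Lyra, 34), (Pat, p3, 34, Lyra, 14), (Pat, p3, 34, Lyra, 27), (Pat, p3, 34, Lyra, 34), (Quin, rd, 5, Lyra, 33)}
π_{title, sid, sname} gives {(Lyra, 18, Pat), (Lyra, 34, Pat), (Lyra, 5, Quin)} (4 duplicate(s) eliminated).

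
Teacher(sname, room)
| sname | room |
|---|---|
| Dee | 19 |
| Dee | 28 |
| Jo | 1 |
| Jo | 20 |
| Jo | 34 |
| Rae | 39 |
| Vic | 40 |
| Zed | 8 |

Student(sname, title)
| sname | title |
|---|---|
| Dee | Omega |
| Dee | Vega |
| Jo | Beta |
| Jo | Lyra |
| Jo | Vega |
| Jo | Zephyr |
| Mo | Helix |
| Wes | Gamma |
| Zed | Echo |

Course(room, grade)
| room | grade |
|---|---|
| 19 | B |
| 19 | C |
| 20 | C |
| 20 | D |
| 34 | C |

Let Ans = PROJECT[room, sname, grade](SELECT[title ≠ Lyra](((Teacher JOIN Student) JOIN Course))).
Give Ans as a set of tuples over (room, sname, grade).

{(19, Dee, B), (19, Dee, C), (20, Jo, C), (20, Jo, D), (34, Jo, C)}

Teacher ⋈ Student (natural join on sname): {(Dee, 19, Omega), (Dee, 19, Vega), (Dee, 28, Omega), (Dee, 28, Vega), (Jo, 1, Beta), (Jo, 1, Lyra), (Jo, 1, Vega), (Jo, 1, Zephyr), (Jo, 20, Beta), (Jo, 20, Lyra), (Jo, 20, Vega), (Jo, 20, Zephyr), (Jo, 34, Beta), (Jo, 34, Lyra), (Jo, 34, Vega), (Jo, 34, Zephyr), (Zed, 8, Echo)}
(Teacher JOIN Student) ⋈ Course (natural join on room): {(Dee, 19, Omega, B), (Dee, 19, Omega, C), (Dee, 19, Vega, B), (Dee, 19, Vega, C), (Jo, 20, Beta, C), (Jo, 20, Beta, D), (Jo, 20, Lyra, C), (Jo, 20, Lyra, D), (Jo, 20, Vega, C), (Jo, 20, Vega, D), (Jo, 20, Zephyr, C), (Jo, 20, Zephyr, D), (Jo, 34, Beta, C), (Jo, 34, Lyra, C), (Jo, 34, Vega, C), (Jo, 34, Zephyr, C)}
Filtering on title ≠ Lyra leaves {(Dee, 19, Omega, B), (Dee, 19, Omega, C), (Dee, 19, Vega, B), (Dee, 19, Vega, C), (Jo, 20, Beta, C), (Jo, 20, Beta, D), (Jo, 20, Vega, C), (Jo, 20, Vega, D), (Jo, 20, Zephyr, C), (Jo, 20, Zephyr, D), (Jo, 34, Beta, C), (Jo, 34, Vega, C), (Jo, 34, Zephyr, C)}.
π_{room, sname, grade} gives {(19, Dee, B), (19, Dee, C), (20, Jo, C), (20, Jo, D), (34, Jo, C)} (8 duplicate(s) eliminated).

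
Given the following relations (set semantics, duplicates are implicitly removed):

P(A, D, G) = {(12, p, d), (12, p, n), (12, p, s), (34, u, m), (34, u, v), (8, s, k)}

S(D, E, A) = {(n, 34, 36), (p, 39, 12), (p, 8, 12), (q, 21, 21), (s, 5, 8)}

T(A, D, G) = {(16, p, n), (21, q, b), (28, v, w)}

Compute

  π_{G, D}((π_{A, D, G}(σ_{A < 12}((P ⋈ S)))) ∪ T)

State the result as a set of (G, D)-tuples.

Natural join on A, D: {(12, p, d, 39), (12, p, d, 8), (12, p, n, 39), (12, p, n, 8), (12, p, s, 39), (12, p, s, 8), (8, s, k, 5)}
Filtering on A < 12 leaves {(8, s, k, 5)}.
π[A, D, G]: project onto (A, D, G) → {(8, s, k)}
Taking the union: {(16, p, n), (21, q, b), (28, v, w), (8, s, k)}
π[G, D]: project onto (G, D) → {(b, q), (k, s), (n, p), (w, v)}

{(b, q), (k, s), (n, p), (w, v)}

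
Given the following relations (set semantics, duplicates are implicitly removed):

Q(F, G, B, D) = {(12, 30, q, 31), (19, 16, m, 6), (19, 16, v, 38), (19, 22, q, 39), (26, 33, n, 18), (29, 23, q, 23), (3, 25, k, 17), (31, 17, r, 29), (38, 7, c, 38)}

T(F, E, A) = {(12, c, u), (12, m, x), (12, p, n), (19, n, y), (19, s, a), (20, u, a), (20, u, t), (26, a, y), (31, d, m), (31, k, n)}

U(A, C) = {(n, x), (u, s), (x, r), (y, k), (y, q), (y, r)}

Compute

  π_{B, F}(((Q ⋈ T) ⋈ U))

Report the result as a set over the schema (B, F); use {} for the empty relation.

Q ⋈ T (natural join on F): {(12, 30, q, 31, c, u), (12, 30, q, 31, m, x), (12, 30, q, 31, p, n), (19, 16, m, 6, n, y), (19, 16, m, 6, s, a), (19, 16, v, 38, n, y), (19, 16, v, 38, s, a), (19, 22, q, 39, n, y), (19, 22, q, 39, s, a), (26, 33, n, 18, a, y), (31, 17, r, 29, d, m), (31, 17, r, 29, k, n)}
(Q ⋈ T) ⋈ U (natural join on A): {(12, 30, q, 31, c, u, s), (12, 30, q, 31, m, x, r), (12, 30, q, 31, p, n, x), (19, 16, m, 6, n, y, k), (19, 16, m, 6, n, y, q), (19, 16, m, 6, n, y, r), (19, 16, v, 38, n, y, k), (19, 16, v, 38, n, y, q), (19, 16, v, 38, n, y, r), (19, 22, q, 39, n, y, k), (19, 22, q, 39, n, y, q), (19, 22, q, 39, n, y, r), (26, 33, n, 18, a, y, k), (26, 33, n, 18, a, y, q), (26, 33, n, 18, a, y, r), (31, 17, r, 29, k, n, x)}
π_{B, F} gives {(m, 19), (n, 26), (q, 12), (q, 19), (r, 31), (v, 19)} (10 duplicate(s) eliminated).

{(m, 19), (n, 26), (q, 12), (q, 19), (r, 31), (v, 19)}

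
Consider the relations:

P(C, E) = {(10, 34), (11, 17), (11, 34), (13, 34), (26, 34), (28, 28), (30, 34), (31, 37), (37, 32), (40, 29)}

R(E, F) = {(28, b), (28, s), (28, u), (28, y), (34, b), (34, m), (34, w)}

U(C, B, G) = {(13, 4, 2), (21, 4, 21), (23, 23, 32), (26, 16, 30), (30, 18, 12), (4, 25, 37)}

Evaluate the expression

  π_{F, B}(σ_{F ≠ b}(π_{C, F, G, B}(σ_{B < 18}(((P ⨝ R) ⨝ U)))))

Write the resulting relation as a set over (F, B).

{(m, 16), (m, 4), (w, 16), (w, 4)}

Natural join on E: {(10, 34, b), (10, 34, m), (10, 34, w), (11, 34, b), (11, 34, m), (11, 34, w), (13, 34, b), (13, 34, m), (13, 34, w), (26, 34, b), (26, 34, m), (26, 34, w), (28, 28, b), (28, 28, s), (28, 28, u), (28, 28, y), (30, 34, b), (30, 34, m), (30, 34, w)}
Natural join on C: {(13, 34, b, 4, 2), (13, 34, m, 4, 2), (13, 34, w, 4, 2), (26, 34, b, 16, 30), (26, 34, m, 16, 30), (26, 34, w, 16, 30), (30, 34, b, 18, 12), (30, 34, m, 18, 12), (30, 34, w, 18, 12)}
σ[B < 18]: keep tuples satisfying B < 18 → {(13, 34, b, 4, 2), (13, 34, m, 4, 2), (13, 34, w, 4, 2), (26, 34, b, 16, 30), (26, 34, m, 16, 30), (26, 34, w, 16, 30)}
Keep only column(s) C, F, G, B: {(13, b, 2, 4), (13, m, 2, 4), (13, w, 2, 4), (26, b, 30, 16), (26, m, 30, 16), (26, w, 30, 16)}
σ[F ≠ b]: keep tuples satisfying F ≠ b → {(13, m, 2, 4), (13, w, 2, 4), (26, m, 30, 16), (26, w, 30, 16)}
Keep only column(s) F, B: {(m, 16), (m, 4), (w, 16), (w, 4)}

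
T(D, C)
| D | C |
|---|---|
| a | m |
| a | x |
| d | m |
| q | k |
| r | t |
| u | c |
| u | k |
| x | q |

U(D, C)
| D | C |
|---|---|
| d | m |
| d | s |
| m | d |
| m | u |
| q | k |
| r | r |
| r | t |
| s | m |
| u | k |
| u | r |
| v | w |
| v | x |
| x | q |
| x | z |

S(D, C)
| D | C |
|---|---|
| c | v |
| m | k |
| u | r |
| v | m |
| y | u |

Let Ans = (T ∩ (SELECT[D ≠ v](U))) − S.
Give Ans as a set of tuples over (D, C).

{(d, m), (q, k), (r, t), (u, k), (x, q)}

σ[D ≠ v]: keep tuples satisfying D ≠ v → {(d, m), (d, s), (m, d), (m, u), (q, k), (r, r), (r, t), (s, m), (u, k), (u, r), (x, q), (x, z)}
Intersection: {(a, m), (a, x), (d, m), (q, k), (r, t), (u, c), (u, k), (x, q)} with {(d, m), (d, s), (m, d), (m, u), (q, k), (r, r), (r, t), (s, m), (u, k), (u, r), (x, q), (x, z)} → {(d, m), (q, k), (r, t), (u, k), (x, q)}
Difference: {(d, m), (q, k), (r, t), (u, k), (x, q)} with {(c, v), (m, k), (u, r), (v, m), (y, u)} → {(d, m), (q, k), (r, t), (u, k), (x, q)}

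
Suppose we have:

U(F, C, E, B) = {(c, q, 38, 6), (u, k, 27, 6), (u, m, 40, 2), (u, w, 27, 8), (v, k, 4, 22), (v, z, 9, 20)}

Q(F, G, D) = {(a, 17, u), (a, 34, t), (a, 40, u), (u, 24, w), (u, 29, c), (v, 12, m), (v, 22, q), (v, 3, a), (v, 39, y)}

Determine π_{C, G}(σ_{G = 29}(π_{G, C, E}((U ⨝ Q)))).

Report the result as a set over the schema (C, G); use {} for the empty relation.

{(k, 29), (m, 29), (w, 29)}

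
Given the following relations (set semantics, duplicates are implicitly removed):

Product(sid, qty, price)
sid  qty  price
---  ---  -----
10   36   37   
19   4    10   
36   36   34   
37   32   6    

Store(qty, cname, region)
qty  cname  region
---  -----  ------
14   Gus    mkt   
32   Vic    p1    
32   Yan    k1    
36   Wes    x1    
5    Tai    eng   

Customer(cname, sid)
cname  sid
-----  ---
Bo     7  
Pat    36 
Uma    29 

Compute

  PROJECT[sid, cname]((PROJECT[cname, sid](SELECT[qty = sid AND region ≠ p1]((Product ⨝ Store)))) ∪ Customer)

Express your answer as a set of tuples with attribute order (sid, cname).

{(29, Uma), (36, Pat), (36, Wes), (7, Bo)}

Natural join on qty: {(10, 36, 37, Wes, x1), (36, 36, 34, Wes, x1), (37, 32, 6, Vic, p1), (37, 32, 6, Yan, k1)}
Apply σ_{qty = sid AND region ≠ p1}; surviving tuples: {(36, 36, 34, Wes, x1)}
π_{cname, sid} gives {(Wes, 36)}.
Set union of the two operands is {(Bo, 7), (Pat, 36), (Uma, 29), (Wes, 36)}.
π_{sid, cname} gives {(29, Uma), (36, Pat), (36, Wes), (7, Bo)}.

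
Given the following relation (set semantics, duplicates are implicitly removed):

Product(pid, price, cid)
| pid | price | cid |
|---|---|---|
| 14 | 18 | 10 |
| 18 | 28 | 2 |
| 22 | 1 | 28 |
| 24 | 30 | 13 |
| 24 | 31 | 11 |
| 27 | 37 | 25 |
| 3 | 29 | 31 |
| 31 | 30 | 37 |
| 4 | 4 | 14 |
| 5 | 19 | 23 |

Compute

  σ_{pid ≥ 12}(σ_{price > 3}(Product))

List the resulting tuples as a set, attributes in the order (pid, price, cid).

Apply σ_{price > 3}; surviving tuples: {(14, 18, 10), (18, 28, 2), (24, 30, 13), (24, 31, 11), (27, 37, 25), (3, 29, 31), (31, 30, 37), (4, 4, 14), (5, 19, 23)}
Apply σ_{pid ≥ 12}; surviving tuples: {(14, 18, 10), (18, 28, 2), (24, 30, 13), (24, 31, 11), (27, 37, 25), (31, 30, 37)}

{(14, 18, 10), (18, 28, 2), (24, 30, 13), (24, 31, 11), (27, 37, 25), (31, 30, 37)}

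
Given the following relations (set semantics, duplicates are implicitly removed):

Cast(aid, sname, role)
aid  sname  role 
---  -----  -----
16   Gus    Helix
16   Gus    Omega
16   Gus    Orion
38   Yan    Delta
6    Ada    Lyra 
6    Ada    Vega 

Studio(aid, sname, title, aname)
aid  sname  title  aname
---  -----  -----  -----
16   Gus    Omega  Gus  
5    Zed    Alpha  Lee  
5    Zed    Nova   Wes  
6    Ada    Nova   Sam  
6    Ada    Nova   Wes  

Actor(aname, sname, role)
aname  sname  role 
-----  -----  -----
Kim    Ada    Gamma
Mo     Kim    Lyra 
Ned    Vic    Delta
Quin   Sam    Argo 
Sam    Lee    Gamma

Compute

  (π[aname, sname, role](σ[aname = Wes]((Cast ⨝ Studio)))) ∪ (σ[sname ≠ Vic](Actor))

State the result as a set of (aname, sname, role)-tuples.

{(Kim, Ada, Gamma), (Mo, Kim, Lyra), (Quin, Sam, Argo), (Sam, Lee, Gamma), (Wes, Ada, Lyra), (Wes, Ada, Vega)}

Natural join on aid, sname: {(16, Gus, Helix, Omega, Gus), (16, Gus, Omega, Omega, Gus), (16, Gus, Orion, Omega, Gus), (6, Ada, Lyra, Nova, Sam), (6, Ada, Lyra, Nova, Wes), (6, Ada, Vega, Nova, Sam), (6, Ada, Vega, Nova, Wes)}
σ[aname = Wes]: keep tuples satisfying aname = Wes → {(6, Ada, Lyra, Nova, Wes), (6, Ada, Vega, Nova, Wes)}
π[aname, sname, role]: project onto (aname, sname, role) → {(Wes, Ada, Lyra), (Wes, Ada, Vega)}
σ[sname ≠ Vic]: keep tuples satisfying sname ≠ Vic → {(Kim, Ada, Gamma), (Mo, Kim, Lyra), (Quin, Sam, Argo), (Sam, Lee, Gamma)}
Union: {(Wes, Ada, Lyra), (Wes, Ada, Vega)} with {(Kim, Ada, Gamma), (Mo, Kim, Lyra), (Quin, Sam, Argo), (Sam, Lee, Gamma)} → {(Kim, Ada, Gamma), (Mo, Kim, Lyra), (Quin, Sam, Argo), (Sam, Lee, Gamma), (Wes, Ada, Lyra), (Wes, Ada, Vega)}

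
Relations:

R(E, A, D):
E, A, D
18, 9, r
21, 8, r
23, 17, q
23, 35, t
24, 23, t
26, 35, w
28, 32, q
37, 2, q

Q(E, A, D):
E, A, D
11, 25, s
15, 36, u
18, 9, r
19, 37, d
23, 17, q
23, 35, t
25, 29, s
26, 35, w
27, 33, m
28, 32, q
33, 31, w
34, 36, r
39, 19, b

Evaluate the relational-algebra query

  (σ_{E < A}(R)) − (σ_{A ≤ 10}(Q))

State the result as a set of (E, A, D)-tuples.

{(23, 35, t), (26, 35, w), (28, 32, q)}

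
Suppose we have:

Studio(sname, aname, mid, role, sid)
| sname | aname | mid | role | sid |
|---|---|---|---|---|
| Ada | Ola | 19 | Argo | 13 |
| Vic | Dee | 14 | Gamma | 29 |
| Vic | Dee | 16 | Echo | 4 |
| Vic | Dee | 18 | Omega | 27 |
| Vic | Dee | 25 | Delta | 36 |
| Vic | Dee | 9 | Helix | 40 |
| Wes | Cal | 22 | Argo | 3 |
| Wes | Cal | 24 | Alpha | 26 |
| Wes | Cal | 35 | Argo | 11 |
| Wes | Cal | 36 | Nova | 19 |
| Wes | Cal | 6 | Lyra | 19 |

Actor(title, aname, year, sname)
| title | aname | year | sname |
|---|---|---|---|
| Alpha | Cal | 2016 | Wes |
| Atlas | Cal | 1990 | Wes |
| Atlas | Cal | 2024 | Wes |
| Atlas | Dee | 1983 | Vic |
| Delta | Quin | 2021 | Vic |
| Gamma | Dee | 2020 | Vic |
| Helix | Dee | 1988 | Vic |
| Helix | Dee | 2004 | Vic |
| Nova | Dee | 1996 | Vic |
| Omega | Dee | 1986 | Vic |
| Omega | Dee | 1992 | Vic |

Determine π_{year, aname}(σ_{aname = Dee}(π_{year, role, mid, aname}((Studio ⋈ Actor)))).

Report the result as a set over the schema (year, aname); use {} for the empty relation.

{(1983, Dee), (1986, Dee), (1988, Dee), (1992, Dee), (1996, Dee), (2004, Dee), (2020, Dee)}

Natural join on sname, aname: {(Vic, Dee, 14, Gamma, 29, Atlas, 1983), (Vic, Dee, 14, Gamma, 29, Gamma, 2020), (Vic, Dee, 14, Gamma, 29, Helix, 1988), (Vic, Dee, 14, Gamma, 29, Helix, 2004), (Vic, Dee, 14, Gamma, 29, Nova, 1996), (Vic, Dee, 14, Gamma, 29, Omega, 1986), (Vic, Dee, 14, Gamma, 29, Omega, 1992), (Vic, Dee, 16, Echo, 4, Atlas, 1983), (Vic, Dee, 16, Echo, 4, Gamma, 2020), (Vic, Dee, 16, Echo, 4, Helix, 1988), (Vic, Dee, 16, Echo, 4, Helix, 2004), (Vic, Dee, 16, Echo, 4, Nova, 1996), (Vic, Dee, 16, Echo, 4, Omega, 1986), (Vic, Dee, 16, Echo, 4, Omega, 1992), (Vic, Dee, 18, Omega, 27, Atlas, 1983), (Vic, Dee, 18, Omega, 27, Gamma, 2020), (Vic, Dee, 18, Omega, 27, Helix, 1988), (Vic, Dee, 18, Omega, 27, Helix, 2004), (Vic, Dee, 18, Omega, 27, Nova, 1996), (Vic, Dee, 18, Omega, 27, Omega, 1986), (Vic, Dee, 18, Omega, 27, Omega, 1992), (Vic, Dee, 25, Delta, 36, Atlas, 1983), (Vic, Dee, 25, Delta, 36, Gamma, 2020), (Vic, Dee, 25, Delta, 36, Helix, 1988), (Vic, Dee, 25, Delta, 36, Helix, 2004), (Vic, Dee, 25, Delta, 36, Nova, 1996), (Vic, Dee, 25, Delta, 36, Omega, 1986), (Vic, Dee, 25, Delta, 36, Omega, 1992), (Vic, Dee, 9, Helix, 40, Atlas, 1983), (Vic, Dee, 9, Helix, 40, Gamma, 2020), (Vic, Dee, 9, Helix, 40, Helix, 1988), (Vic, Dee, 9, Helix, 40, Helix, 2004), (Vic, Dee, 9, Helix, 40, Nova, 1996), (Vic, Dee, 9, Helix, 40, Omega, 1986), (Vic, Dee, 9, Helix, 40, Omega, 1992), (Wes, Cal, 22, Argo, 3, Alpha, 2016), (Wes, Cal, 22, Argo, 3, Atlas, 1990), (Wes, Cal, 22, Argo, 3, Atlas, 2024), (Wes, Cal, 24, Alpha, 26, Alpha, 2016), (Wes, Cal, 24, Alpha, 26, Atlas, 1990), (Wes, Cal, 24, Alpha, 26, Atlas, 2024), (Wes, Cal, 35, Argo, 11, Alpha, 2016), (Wes, Cal, 35, Argo, 11, Atlas, 1990), (Wes, Cal, 35, Argo, 11, Atlas, 2024), (Wes, Cal, 36, Nova, 19, Alpha, 2016), (Wes, Cal, 36, Nova, 19, Atlas, 1990), (Wes, Cal, 36, Nova, 19, Atlas, 2024), (Wes, Cal, 6, Lyra, 19, Alpha, 2016), (Wes, Cal, 6, Lyra, 19, Atlas, 1990), (Wes, Cal, 6, Lyra, 19, Atlas, 2024)}
π_{year, role, mid, aname} gives {(1983, Delta, 25, Dee), (1983, Echo, 16, Dee), (1983, Gamma, 14, Dee), (1983, Helix, 9, Dee), (1983, Omega, 18, Dee), (1986, Delta, 25, Dee), (1986, Echo, 16, Dee), (1986, Gamma, 14, Dee), (1986, Helix, 9, Dee), (1986, Omega, 18, Dee), (1988, Delta, 25, Dee), (1988, Echo, 16, Dee), (1988, Gamma, 14, Dee), (1988, Helix, 9, Dee), (1988, Omega, 18, Dee), (1990, Alpha, 24, Cal), (1990, Argo, 22, Cal), (1990, Argo, 35, Cal), (1990, Lyra, 6, Cal), (1990, Nova, 36, Cal), (1992, Delta, 25, Dee), (1992, Echo, 16, Dee), (1992, Gamma, 14, Dee), (1992, Helix, 9, Dee), (1992, Omega, 18, Dee), (1996, Delta, 25, Dee), (1996, Echo, 16, Dee), (1996, Gamma, 14, Dee), (1996, Helix, 9, Dee), (1996, Omega, 18, Dee), (2004, Delta, 25, Dee), (2004, Echo, 16, Dee), (2004, Gamma, 14, Dee), (2004, Helix, 9, Dee), (2004, Omega, 18, Dee), (2016, Alpha, 24, Cal), (2016, Argo, 22, Cal), (2016, Argo, 35, Cal), (2016, Lyra, 6, Cal), (2016, Nova, 36, Cal), (2020, Delta, 25, Dee), (2020, Echo, 16, Dee), (2020, Gamma, 14, Dee), (2020, Helix, 9, Dee), (2020, Omega, 18, Dee), (2024, Alpha, 24, Cal), (2024, Argo, 22, Cal), (2024, Argo, 35, Cal), (2024, Lyra, 6, Cal), (2024, Nova, 36, Cal)}.
Apply σ_{aname = Dee}; surviving tuples: {(1983, Delta, 25, Dee), (1983, Echo, 16, Dee), (1983, Gamma, 14, Dee), (1983, Helix, 9, Dee), (1983, Omega, 18, Dee), (1986, Delta, 25, Dee), (1986, Echo, 16, Dee), (1986, Gamma, 14, Dee), (1986, Helix, 9, Dee), (1986, Omega, 18, Dee), (1988, Delta, 25, Dee), (1988, Echo, 16, Dee), (1988, Gamma, 14, Dee), (1988, Helix, 9, Dee), (1988, Omega, 18, Dee), (1992, Delta, 25, Dee), (1992, Echo, 16, Dee), (1992, Gamma, 14, Dee), (1992, Helix, 9, Dee), (1992, Omega, 18, Dee), (1996, Delta, 25, Dee), (1996, Echo, 16, Dee), (1996, Gamma, 14, Dee), (1996, Helix, 9, Dee), (1996, Omega, 18, Dee), (2004, Delta, 25, Dee), (2004, Echo, 16, Dee), (2004, Gamma, 14, Dee), (2004, Helix, 9, Dee), (2004, Omega, 18, Dee), (2020, Delta, 25, Dee), (2020, Echo, 16, Dee), (2020, Gamma, 14, Dee), (2020, Helix, 9, Dee), (2020, Omega, 18, Dee)}
π_{year, aname} gives {(1983, Dee), (1986, Dee), (1988, Dee), (1992, Dee), (1996, Dee), (2004, Dee), (2020, Dee)} (28 duplicate(s) eliminated).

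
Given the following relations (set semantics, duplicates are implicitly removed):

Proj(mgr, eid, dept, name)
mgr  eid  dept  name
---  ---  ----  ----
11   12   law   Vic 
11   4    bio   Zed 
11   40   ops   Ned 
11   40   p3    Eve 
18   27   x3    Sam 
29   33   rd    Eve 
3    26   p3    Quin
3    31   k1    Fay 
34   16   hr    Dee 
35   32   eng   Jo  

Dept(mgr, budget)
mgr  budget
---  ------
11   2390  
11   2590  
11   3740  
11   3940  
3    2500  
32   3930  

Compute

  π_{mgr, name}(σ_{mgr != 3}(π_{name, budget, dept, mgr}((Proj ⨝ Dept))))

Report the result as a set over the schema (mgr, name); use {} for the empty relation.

Joining Proj and Dept on mgr yields {(11, 12, law, Vic, 2390), (11, 12, law, Vic, 2590), (11, 12, law, Vic, 3740), (11, 12, law, Vic, 3940), (11, 4, bio, Zed, 2390), (11, 4, bio, Zed, 2590), (11, 4, bio, Zed, 3740), (11, 4, bio, Zed, 3940), (11, 40, ops, Ned, 2390), (11, 40, ops, Ned, 2590), (11, 40, ops, Ned, 3740), (11, 40, ops, Ned, 3940), (11, 40, p3, Eve, 2390), (11, 40, p3, Eve, 2590), (11, 40, p3, Eve, 3740), (11, 40, p3, Eve, 3940), (3, 26, p3, Quin, 2500), (3, 31, k1, Fay, 2500)}.
Keep only column(s) name, budget, dept, mgr: {(Eve, 2390, p3, 11), (Eve, 2590, p3, 11), (Eve, 3740, p3, 11), (Eve, 3940, p3, 11), (Fay, 2500, k1, 3), (Ned, 2390, ops, 11), (Ned, 2590, ops, 11), (Ned, 3740, ops, 11), (Ned, 3940, ops, 11), (Quin, 2500, p3, 3), (Vic, 2390, law, 11), (Vic, 2590, law, 11), (Vic, 3740, law, 11), (Vic, 3940, law, 11), (Zed, 2390, bio, 11), (Zed, 2590, bio, 11), (Zed, 3740, bio, 11), (Zed, 3940, bio, 11)}
σ[mgr != 3]: keep tuples satisfying mgr != 3 → {(Eve, 2390, p3, 11), (Eve, 2590, p3, 11), (Eve, 3740, p3, 11), (Eve, 3940, p3, 11), (Ned, 2390, ops, 11), (Ned, 2590, ops, 11), (Ned, 3740, ops, 11), (Ned, 3940, ops, 11), (Vic, 2390, law, 11), (Vic, 2590, law, 11), (Vic, 3740, law, 11), (Vic, 3940, law, 11), (Zed, 2390, bio, 11), (Zed, 2590, bio, 11), (Zed, 3740, bio, 11), (Zed, 3940, bio, 11)}
Keep only column(s) mgr, name (12 duplicate(s) eliminated): {(11, Eve), (11, Ned), (11, Vic), (11, Zed)}

{(11, Eve), (11, Ned), (11, Vic), (11, Zed)}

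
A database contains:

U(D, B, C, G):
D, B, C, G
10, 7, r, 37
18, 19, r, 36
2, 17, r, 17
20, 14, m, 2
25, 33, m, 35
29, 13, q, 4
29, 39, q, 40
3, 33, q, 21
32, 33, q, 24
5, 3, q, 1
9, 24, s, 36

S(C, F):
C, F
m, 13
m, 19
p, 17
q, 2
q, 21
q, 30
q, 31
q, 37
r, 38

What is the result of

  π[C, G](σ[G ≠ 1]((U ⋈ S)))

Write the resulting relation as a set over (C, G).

Natural join on C: {(10, 7, r, 37, 38), (18, 19, r, 36, 38), (2, 17, r, 17, 38), (20, 14, m, 2, 13), (20, 14, m, 2, 19), (25, 33, m, 35, 13), (25, 33, m, 35, 19), (29, 13, q, 4, 2), (29, 13, q, 4, 21), (29, 13, q, 4, 30), (29, 13, q, 4, 31), (29, 13, q, 4, 37), (29, 39, q, 40, 2), (29, 39, q, 40, 21), (29, 39, q, 40, 30), (29, 39, q, 40, 31), (29, 39, q, 40, 37), (3, 33, q, 21, 2), (3, 33, q, 21, 21), (3, 33, q, 21, 30), (3, 33, q, 21, 31), (3, 33, q, 21, 37), (32, 33, q, 24, 2), (32, 33, q, 24, 21), (32, 33, q, 24, 30), (32, 33, q, 24, 31), (32, 33, q, 24, 37), (5, 3, q, 1, 2), (5, 3, q, 1, 21), (5, 3, q, 1, 30), (5, 3, q, 1, 31), (5, 3, q, 1, 37)}
Filtering on G ≠ 1 leaves {(10, 7, r, 37, 38), (18, 19, r, 36, 38), (2, 17, r, 17, 38), (20, 14, m, 2, 13), (20, 14, m, 2, 19), (25, 33, m, 35, 13), (25, 33, m, 35, 19), (29, 13, q, 4, 2), (29, 13, q, 4, 21), (29, 13, q, 4, 30), (29, 13, q, 4, 31), (29, 13, q, 4, 37), (29, 39, q, 40, 2), (29, 39, q, 40, 21), (29, 39, q, 40, 30), (29, 39, q, 40, 31), (29, 39, q, 40, 37), (3, 33, q, 21, 2), (3, 33, q, 21, 21), (3, 33, q, 21, 30), (3, 33, q, 21, 31), (3, 33, q, 21, 37), (32, 33, q, 24, 2), (32, 33, q, 24, 21), (32, 33, q, 24, 30), (32, 33, q, 24, 31), (32, 33, q, 24, 37)}.
Keep only column(s) C, G (18 duplicate(s) eliminated): {(m, 2), (m, 35), (q, 21), (q, 24), (q, 4), (q, 40), (r, 17), (r, 36), (r, 37)}

{(m, 2), (m, 35), (q, 21), (q, 24), (q, 4), (q, 40), (r, 17), (r, 36), (r, 37)}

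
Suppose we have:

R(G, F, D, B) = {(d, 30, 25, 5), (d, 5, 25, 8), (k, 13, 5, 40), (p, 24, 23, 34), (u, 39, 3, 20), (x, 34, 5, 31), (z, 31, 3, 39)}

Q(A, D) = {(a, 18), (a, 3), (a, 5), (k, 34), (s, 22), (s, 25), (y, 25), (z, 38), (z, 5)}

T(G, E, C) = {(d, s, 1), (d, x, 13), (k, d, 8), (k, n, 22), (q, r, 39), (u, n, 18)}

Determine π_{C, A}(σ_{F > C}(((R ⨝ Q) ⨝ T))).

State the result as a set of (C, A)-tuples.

R ⋈ Q (natural join on D): {(d, 30, 25, 5, s), (d, 30, 25, 5, y), (d, 5, 25, 8, s), (d, 5, 25, 8, y), (k, 13, 5, 40, a), (k, 13, 5, 40, z), (u, 39, 3, 20, a), (x, 34, 5, 31, a), (x, 34, 5, 31, z), (z, 31, 3, 39, a)}
(R ⨝ Q) ⋈ T (natural join on G): {(d, 30, 25, 5, s, s, 1), (d, 30, 25, 5, s, x, 13), (d, 30, 25, 5, y, s, 1), (d, 30, 25, 5, y, x, 13), (d, 5, 25, 8, s, s, 1), (d, 5, 25, 8, s, x, 13), (d, 5, 25, 8, y, s, 1), (d, 5, 25, 8, y, x, 13), (k, 13, 5, 40, a, d, 8), (k, 13, 5, 40, a, n, 22), (k, 13, 5, 40, z, d, 8), (k, 13, 5, 40, z, n, 22), (u, 39, 3, 20, a, n, 18)}
Filtering on F > C leaves {(d, 30, 25, 5, s, s, 1), (d, 30, 25, 5, s, x, 13), (d, 30, 25, 5, y, s, 1), (d, 30, 25, 5, y, x, 13), (d, 5, 25, 8, s, s, 1), (d, 5, 25, 8, y, s, 1), (k, 13, 5, 40, a, d, 8), (k, 13, 5, 40, z, d, 8), (u, 39, 3, 20, a, n, 18)}.
Keep only column(s) C, A (2 duplicate(s) eliminated): {(1, s), (1, y), (13, s), (13, y), (18, a), (8, a), (8, z)}

{(1, s), (1, y), (13, s), (13, y), (18, a), (8, a), (8, z)}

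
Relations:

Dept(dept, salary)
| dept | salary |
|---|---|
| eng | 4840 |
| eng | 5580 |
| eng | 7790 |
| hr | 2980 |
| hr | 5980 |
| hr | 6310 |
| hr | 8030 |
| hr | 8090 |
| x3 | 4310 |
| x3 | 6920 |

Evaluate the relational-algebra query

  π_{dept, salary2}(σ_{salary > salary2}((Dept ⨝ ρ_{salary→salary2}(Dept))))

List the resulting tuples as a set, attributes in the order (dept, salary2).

ρ[salary→salary2]: schema becomes (dept, salary2); tuples unchanged.
Dept ⋈ ρ_{salary→salary2}(Dept) (natural join on dept): {(eng, 4840, 4840), (eng, 4840, 5580), (eng, 4840, 7790), (eng, 5580, 4840), (eng, 5580, 5580), (eng, 5580, 7790), (eng, 7790, 4840), (eng, 7790, 5580), (eng, 7790, 7790), (hr, 2980, 2980), (hr, 2980, 5980), (hr, 2980, 6310), (hr, 2980, 8030), (hr, 2980, 8090), (hr, 5980, 2980), (hr, 5980, 5980), (hr, 5980, 6310), (hr, 5980, 8030), (hr, 5980, 8090), (hr, 6310, 2980), (hr, 6310, 5980), (hr, 6310, 6310), (hr, 6310, 8030), (hr, 6310, 8090), (hr, 8030, 2980), (hr, 8030, 5980), (hr, 8030, 6310), (hr, 8030, 8030), (hr, 8030, 8090), (hr, 8090, 2980), (hr, 8090, 5980), (hr, 8090, 6310), (hr, 8090, 8030), (hr, 8090, 8090), (x3, 4310, 4310), (x3, 4310, 6920), (x3, 6920, 4310), (x3, 6920, 6920)}
Filtering on salary > salary2 leaves {(eng, 5580, 4840), (eng, 7790, 4840), (eng, 7790, 5580), (hr, 5980, 2980), (hr, 6310, 2980), (hr, 6310, 5980), (hr, 8030, 2980), (hr, 8030, 5980), (hr, 8030, 6310), (hr, 8090, 2980), (hr, 8090, 5980), (hr, 8090, 6310), (hr, 8090, 8030), (x3, 6920, 4310)}.
Keep only column(s) dept, salary2 (7 duplicate(s) eliminated): {(eng, 4840), (eng, 5580), (hr, 2980), (hr, 5980), (hr, 6310), (hr, 8030), (x3, 4310)}

{(eng, 4840), (eng, 5580), (hr, 2980), (hr, 5980), (hr, 6310), (hr, 8030), (x3, 4310)}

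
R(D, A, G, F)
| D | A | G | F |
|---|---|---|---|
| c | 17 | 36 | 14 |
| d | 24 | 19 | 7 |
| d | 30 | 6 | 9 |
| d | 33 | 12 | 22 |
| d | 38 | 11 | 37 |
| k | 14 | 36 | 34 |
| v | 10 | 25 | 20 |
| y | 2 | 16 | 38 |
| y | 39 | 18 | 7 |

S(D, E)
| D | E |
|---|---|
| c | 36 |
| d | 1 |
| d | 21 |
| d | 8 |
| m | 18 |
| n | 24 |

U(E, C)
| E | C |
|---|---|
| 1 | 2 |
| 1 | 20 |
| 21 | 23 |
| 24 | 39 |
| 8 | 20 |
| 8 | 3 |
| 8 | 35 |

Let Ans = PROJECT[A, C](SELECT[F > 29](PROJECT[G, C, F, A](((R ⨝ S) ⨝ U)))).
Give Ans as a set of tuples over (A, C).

{(38, 2), (38, 20), (38, 23), (38, 3), (38, 35)}

R ⋈ S (natural join on D): {(c, 17, 36, 14, 36), (d, 24, 19, 7, 1), (d, 24, 19, 7, 21), (d, 24, 19, 7, 8), (d, 30, 6, 9, 1), (d, 30, 6, 9, 21), (d, 30, 6, 9, 8), (d, 33, 12, 22, 1), (d, 33, 12, 22, 21), (d, 33, 12, 22, 8), (d, 38, 11, 37, 1), (d, 38, 11, 37, 21), (d, 38, 11, 37, 8)}
(R ⨝ S) ⋈ U (natural join on E): {(d, 24, 19, 7, 1, 2), (d, 24, 19, 7, 1, 20), (d, 24, 19, 7, 21, 23), (d, 24, 19, 7, 8, 20), (d, 24, 19, 7, 8, 3), (d, 24, 19, 7, 8, 35), (d, 30, 6, 9, 1, 2), (d, 30, 6, 9, 1, 20), (d, 30, 6, 9, 21, 23), (d, 30, 6, 9, 8, 20), (d, 30, 6, 9, 8, 3), (d, 30, 6, 9, 8, 35), (d, 33, 12, 22, 1, 2), (d, 33, 12, 22, 1, 20), (d, 33, 12, 22, 21, 23), (d, 33, 12, 22, 8, 20), (d, 33, 12, 22, 8, 3), (d, 33, 12, 22, 8, 35), (d, 38, 11, 37, 1, 2), (d, 38, 11, 37, 1, 20), (d, 38, 11, 37, 21, 23), (d, 38, 11, 37, 8, 20), (d, 38, 11, 37, 8, 3), (d, 38, 11, 37, 8, 35)}
Keep only column(s) G, C, F, A (4 duplicate(s) eliminated): {(11, 2, 37, 38), (11, 20, 37, 38), (11, 23, 37, 38), (11, 3, 37, 38), (11, 35, 37, 38), (12, 2, 22, 33), (12, 20, 22, 33), (12, 23, 22, 33), (12, 3, 22, 33), (12, 35, 22, 33), (19, 2, 7, 24), (19, 20, 7, 24), (19, 23, 7, 24), (19, 3, 7, 24), (19, 35, 7, 24), (6, 2, 9, 30), (6, 20, 9, 30), (6, 23, 9, 30), (6, 3, 9, 30), (6, 35, 9, 30)}
Filtering on F > 29 leaves {(11, 2, 37, 38), (11, 20, 37, 38), (11, 23, 37, 38), (11, 3, 37, 38), (11, 35, 37, 38)}.
Keep only column(s) A, C: {(38, 2), (38, 20), (38, 23), (38, 3), (38, 35)}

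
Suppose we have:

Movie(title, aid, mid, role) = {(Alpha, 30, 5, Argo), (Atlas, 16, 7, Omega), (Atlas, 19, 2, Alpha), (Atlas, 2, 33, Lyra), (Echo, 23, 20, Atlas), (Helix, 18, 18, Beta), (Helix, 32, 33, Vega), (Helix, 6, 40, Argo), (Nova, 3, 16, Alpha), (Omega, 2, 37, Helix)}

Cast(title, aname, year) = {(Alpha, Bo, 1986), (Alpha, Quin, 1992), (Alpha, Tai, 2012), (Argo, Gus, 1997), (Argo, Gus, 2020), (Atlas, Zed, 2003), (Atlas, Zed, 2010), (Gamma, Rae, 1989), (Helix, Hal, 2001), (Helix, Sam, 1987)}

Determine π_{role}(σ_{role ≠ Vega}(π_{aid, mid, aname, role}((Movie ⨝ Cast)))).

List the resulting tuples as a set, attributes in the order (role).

{Alpha, Argo, Beta, Lyra, Omega}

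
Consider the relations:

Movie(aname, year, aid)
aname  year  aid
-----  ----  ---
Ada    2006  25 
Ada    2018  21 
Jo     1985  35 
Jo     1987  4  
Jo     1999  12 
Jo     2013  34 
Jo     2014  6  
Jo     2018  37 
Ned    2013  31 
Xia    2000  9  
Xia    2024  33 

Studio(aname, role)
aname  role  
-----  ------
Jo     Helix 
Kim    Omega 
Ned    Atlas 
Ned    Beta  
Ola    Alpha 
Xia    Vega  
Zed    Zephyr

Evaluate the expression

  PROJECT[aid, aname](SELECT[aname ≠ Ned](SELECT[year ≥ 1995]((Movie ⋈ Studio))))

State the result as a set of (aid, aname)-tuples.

Joining Movie and Studio on aname yields {(Jo, 1985, 35, Helix), (Jo, 1987, 4, Helix), (Jo, 1999, 12, Helix), (Jo, 2013, 34, Helix), (Jo, 2014, 6, Helix), (Jo, 2018, 37, Helix), (Ned, 2013, 31, Atlas), (Ned, 2013, 31, Beta), (Xia, 2000, 9, Vega), (Xia, 2024, 33, Vega)}.
σ[year ≥ 1995]: keep tuples satisfying year ≥ 1995 → {(Jo, 1999, 12, Helix), (Jo, 2013, 34, Helix), (Jo, 2014, 6, Helix), (Jo, 2018, 37, Helix), (Ned, 2013, 31, Atlas), (Ned, 2013, 31, Beta), (Xia, 2000, 9, Vega), (Xia, 2024, 33, Vega)}
σ[aname ≠ Ned]: keep tuples satisfying aname ≠ Ned → {(Jo, 1999, 12, Helix), (Jo, 2013, 34, Helix), (Jo, 2014, 6, Helix), (Jo, 2018, 37, Helix), (Xia, 2000, 9, Vega), (Xia, 2024, 33, Vega)}
Keep only column(s) aid, aname: {(12, Jo), (33, Xia), (34, Jo), (37, Jo), (6, Jo), (9, Xia)}

{(12, Jo), (33, Xia), (34, Jo), (37, Jo), (6, Jo), (9, Xia)}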